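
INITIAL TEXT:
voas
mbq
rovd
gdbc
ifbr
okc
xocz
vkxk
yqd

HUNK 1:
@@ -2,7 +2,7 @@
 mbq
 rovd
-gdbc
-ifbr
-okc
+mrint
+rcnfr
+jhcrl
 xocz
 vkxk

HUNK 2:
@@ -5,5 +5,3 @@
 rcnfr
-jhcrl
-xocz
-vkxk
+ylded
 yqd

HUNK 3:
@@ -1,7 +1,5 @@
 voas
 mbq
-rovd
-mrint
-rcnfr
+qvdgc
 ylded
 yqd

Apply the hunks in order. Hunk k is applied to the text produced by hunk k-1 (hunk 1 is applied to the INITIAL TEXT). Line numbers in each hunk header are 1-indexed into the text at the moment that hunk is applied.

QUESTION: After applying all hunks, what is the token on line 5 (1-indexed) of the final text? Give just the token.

Answer: yqd

Derivation:
Hunk 1: at line 2 remove [gdbc,ifbr,okc] add [mrint,rcnfr,jhcrl] -> 9 lines: voas mbq rovd mrint rcnfr jhcrl xocz vkxk yqd
Hunk 2: at line 5 remove [jhcrl,xocz,vkxk] add [ylded] -> 7 lines: voas mbq rovd mrint rcnfr ylded yqd
Hunk 3: at line 1 remove [rovd,mrint,rcnfr] add [qvdgc] -> 5 lines: voas mbq qvdgc ylded yqd
Final line 5: yqd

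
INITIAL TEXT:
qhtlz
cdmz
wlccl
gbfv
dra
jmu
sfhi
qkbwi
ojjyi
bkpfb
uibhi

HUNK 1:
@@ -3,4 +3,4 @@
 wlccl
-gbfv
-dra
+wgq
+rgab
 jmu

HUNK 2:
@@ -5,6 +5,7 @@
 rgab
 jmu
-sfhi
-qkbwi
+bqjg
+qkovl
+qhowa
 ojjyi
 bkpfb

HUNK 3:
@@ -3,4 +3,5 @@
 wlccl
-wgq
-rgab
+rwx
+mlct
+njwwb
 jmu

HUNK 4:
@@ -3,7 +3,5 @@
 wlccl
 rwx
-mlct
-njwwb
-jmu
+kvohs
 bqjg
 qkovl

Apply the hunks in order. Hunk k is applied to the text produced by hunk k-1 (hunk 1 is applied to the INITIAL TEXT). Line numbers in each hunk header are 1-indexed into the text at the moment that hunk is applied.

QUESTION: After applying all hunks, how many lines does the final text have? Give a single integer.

Hunk 1: at line 3 remove [gbfv,dra] add [wgq,rgab] -> 11 lines: qhtlz cdmz wlccl wgq rgab jmu sfhi qkbwi ojjyi bkpfb uibhi
Hunk 2: at line 5 remove [sfhi,qkbwi] add [bqjg,qkovl,qhowa] -> 12 lines: qhtlz cdmz wlccl wgq rgab jmu bqjg qkovl qhowa ojjyi bkpfb uibhi
Hunk 3: at line 3 remove [wgq,rgab] add [rwx,mlct,njwwb] -> 13 lines: qhtlz cdmz wlccl rwx mlct njwwb jmu bqjg qkovl qhowa ojjyi bkpfb uibhi
Hunk 4: at line 3 remove [mlct,njwwb,jmu] add [kvohs] -> 11 lines: qhtlz cdmz wlccl rwx kvohs bqjg qkovl qhowa ojjyi bkpfb uibhi
Final line count: 11

Answer: 11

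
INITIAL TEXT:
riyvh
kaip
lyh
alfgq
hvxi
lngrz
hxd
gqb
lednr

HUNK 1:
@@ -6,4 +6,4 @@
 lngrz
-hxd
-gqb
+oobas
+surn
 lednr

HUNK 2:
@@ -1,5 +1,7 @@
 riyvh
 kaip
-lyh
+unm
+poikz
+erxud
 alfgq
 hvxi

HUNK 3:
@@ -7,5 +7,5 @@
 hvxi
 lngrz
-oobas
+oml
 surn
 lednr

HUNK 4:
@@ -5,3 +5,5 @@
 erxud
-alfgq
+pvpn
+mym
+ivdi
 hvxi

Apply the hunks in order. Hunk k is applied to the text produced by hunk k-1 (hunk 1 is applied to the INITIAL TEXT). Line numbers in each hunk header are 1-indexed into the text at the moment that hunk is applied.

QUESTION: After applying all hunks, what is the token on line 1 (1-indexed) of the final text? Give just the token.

Answer: riyvh

Derivation:
Hunk 1: at line 6 remove [hxd,gqb] add [oobas,surn] -> 9 lines: riyvh kaip lyh alfgq hvxi lngrz oobas surn lednr
Hunk 2: at line 1 remove [lyh] add [unm,poikz,erxud] -> 11 lines: riyvh kaip unm poikz erxud alfgq hvxi lngrz oobas surn lednr
Hunk 3: at line 7 remove [oobas] add [oml] -> 11 lines: riyvh kaip unm poikz erxud alfgq hvxi lngrz oml surn lednr
Hunk 4: at line 5 remove [alfgq] add [pvpn,mym,ivdi] -> 13 lines: riyvh kaip unm poikz erxud pvpn mym ivdi hvxi lngrz oml surn lednr
Final line 1: riyvh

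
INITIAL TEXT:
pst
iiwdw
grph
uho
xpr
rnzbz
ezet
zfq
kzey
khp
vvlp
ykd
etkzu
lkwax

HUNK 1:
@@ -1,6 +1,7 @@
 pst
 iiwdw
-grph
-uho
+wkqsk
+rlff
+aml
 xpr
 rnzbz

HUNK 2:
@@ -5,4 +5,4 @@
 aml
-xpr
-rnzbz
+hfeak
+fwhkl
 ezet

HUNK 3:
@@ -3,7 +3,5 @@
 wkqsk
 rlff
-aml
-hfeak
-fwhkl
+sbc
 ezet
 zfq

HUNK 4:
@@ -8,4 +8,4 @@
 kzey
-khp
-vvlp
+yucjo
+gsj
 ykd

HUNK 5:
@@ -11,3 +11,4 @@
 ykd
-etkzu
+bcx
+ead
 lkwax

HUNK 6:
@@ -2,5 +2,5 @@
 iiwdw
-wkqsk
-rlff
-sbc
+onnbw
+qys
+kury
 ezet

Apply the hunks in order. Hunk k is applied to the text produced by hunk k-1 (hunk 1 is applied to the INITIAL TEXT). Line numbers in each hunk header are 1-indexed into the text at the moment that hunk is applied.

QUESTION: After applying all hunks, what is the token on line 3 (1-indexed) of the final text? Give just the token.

Answer: onnbw

Derivation:
Hunk 1: at line 1 remove [grph,uho] add [wkqsk,rlff,aml] -> 15 lines: pst iiwdw wkqsk rlff aml xpr rnzbz ezet zfq kzey khp vvlp ykd etkzu lkwax
Hunk 2: at line 5 remove [xpr,rnzbz] add [hfeak,fwhkl] -> 15 lines: pst iiwdw wkqsk rlff aml hfeak fwhkl ezet zfq kzey khp vvlp ykd etkzu lkwax
Hunk 3: at line 3 remove [aml,hfeak,fwhkl] add [sbc] -> 13 lines: pst iiwdw wkqsk rlff sbc ezet zfq kzey khp vvlp ykd etkzu lkwax
Hunk 4: at line 8 remove [khp,vvlp] add [yucjo,gsj] -> 13 lines: pst iiwdw wkqsk rlff sbc ezet zfq kzey yucjo gsj ykd etkzu lkwax
Hunk 5: at line 11 remove [etkzu] add [bcx,ead] -> 14 lines: pst iiwdw wkqsk rlff sbc ezet zfq kzey yucjo gsj ykd bcx ead lkwax
Hunk 6: at line 2 remove [wkqsk,rlff,sbc] add [onnbw,qys,kury] -> 14 lines: pst iiwdw onnbw qys kury ezet zfq kzey yucjo gsj ykd bcx ead lkwax
Final line 3: onnbw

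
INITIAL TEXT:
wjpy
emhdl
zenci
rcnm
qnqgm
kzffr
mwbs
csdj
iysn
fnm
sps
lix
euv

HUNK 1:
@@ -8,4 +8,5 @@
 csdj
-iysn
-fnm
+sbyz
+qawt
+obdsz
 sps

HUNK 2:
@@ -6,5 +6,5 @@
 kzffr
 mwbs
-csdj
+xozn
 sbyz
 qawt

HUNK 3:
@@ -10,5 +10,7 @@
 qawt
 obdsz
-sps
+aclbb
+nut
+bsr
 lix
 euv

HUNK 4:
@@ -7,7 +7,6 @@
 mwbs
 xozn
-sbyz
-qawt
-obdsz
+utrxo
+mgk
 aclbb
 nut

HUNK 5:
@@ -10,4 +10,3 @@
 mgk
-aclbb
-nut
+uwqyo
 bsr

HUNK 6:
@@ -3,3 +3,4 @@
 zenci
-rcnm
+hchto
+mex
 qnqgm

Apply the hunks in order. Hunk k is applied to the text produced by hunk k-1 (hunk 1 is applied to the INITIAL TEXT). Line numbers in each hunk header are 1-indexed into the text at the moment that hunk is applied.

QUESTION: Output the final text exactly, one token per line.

Hunk 1: at line 8 remove [iysn,fnm] add [sbyz,qawt,obdsz] -> 14 lines: wjpy emhdl zenci rcnm qnqgm kzffr mwbs csdj sbyz qawt obdsz sps lix euv
Hunk 2: at line 6 remove [csdj] add [xozn] -> 14 lines: wjpy emhdl zenci rcnm qnqgm kzffr mwbs xozn sbyz qawt obdsz sps lix euv
Hunk 3: at line 10 remove [sps] add [aclbb,nut,bsr] -> 16 lines: wjpy emhdl zenci rcnm qnqgm kzffr mwbs xozn sbyz qawt obdsz aclbb nut bsr lix euv
Hunk 4: at line 7 remove [sbyz,qawt,obdsz] add [utrxo,mgk] -> 15 lines: wjpy emhdl zenci rcnm qnqgm kzffr mwbs xozn utrxo mgk aclbb nut bsr lix euv
Hunk 5: at line 10 remove [aclbb,nut] add [uwqyo] -> 14 lines: wjpy emhdl zenci rcnm qnqgm kzffr mwbs xozn utrxo mgk uwqyo bsr lix euv
Hunk 6: at line 3 remove [rcnm] add [hchto,mex] -> 15 lines: wjpy emhdl zenci hchto mex qnqgm kzffr mwbs xozn utrxo mgk uwqyo bsr lix euv

Answer: wjpy
emhdl
zenci
hchto
mex
qnqgm
kzffr
mwbs
xozn
utrxo
mgk
uwqyo
bsr
lix
euv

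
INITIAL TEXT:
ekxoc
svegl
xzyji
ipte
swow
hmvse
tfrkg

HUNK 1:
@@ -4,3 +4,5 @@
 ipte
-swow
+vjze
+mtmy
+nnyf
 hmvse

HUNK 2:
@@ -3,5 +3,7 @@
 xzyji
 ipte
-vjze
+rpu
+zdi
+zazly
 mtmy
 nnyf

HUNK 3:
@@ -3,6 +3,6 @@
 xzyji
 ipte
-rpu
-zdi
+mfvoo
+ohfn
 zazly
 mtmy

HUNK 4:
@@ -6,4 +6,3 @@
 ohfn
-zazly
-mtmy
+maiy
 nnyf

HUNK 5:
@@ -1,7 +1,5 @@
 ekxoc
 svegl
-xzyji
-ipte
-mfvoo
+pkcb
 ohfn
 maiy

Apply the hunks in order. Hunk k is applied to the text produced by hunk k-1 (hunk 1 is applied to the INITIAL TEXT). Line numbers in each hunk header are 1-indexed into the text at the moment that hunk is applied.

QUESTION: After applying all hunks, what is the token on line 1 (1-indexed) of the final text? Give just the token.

Hunk 1: at line 4 remove [swow] add [vjze,mtmy,nnyf] -> 9 lines: ekxoc svegl xzyji ipte vjze mtmy nnyf hmvse tfrkg
Hunk 2: at line 3 remove [vjze] add [rpu,zdi,zazly] -> 11 lines: ekxoc svegl xzyji ipte rpu zdi zazly mtmy nnyf hmvse tfrkg
Hunk 3: at line 3 remove [rpu,zdi] add [mfvoo,ohfn] -> 11 lines: ekxoc svegl xzyji ipte mfvoo ohfn zazly mtmy nnyf hmvse tfrkg
Hunk 4: at line 6 remove [zazly,mtmy] add [maiy] -> 10 lines: ekxoc svegl xzyji ipte mfvoo ohfn maiy nnyf hmvse tfrkg
Hunk 5: at line 1 remove [xzyji,ipte,mfvoo] add [pkcb] -> 8 lines: ekxoc svegl pkcb ohfn maiy nnyf hmvse tfrkg
Final line 1: ekxoc

Answer: ekxoc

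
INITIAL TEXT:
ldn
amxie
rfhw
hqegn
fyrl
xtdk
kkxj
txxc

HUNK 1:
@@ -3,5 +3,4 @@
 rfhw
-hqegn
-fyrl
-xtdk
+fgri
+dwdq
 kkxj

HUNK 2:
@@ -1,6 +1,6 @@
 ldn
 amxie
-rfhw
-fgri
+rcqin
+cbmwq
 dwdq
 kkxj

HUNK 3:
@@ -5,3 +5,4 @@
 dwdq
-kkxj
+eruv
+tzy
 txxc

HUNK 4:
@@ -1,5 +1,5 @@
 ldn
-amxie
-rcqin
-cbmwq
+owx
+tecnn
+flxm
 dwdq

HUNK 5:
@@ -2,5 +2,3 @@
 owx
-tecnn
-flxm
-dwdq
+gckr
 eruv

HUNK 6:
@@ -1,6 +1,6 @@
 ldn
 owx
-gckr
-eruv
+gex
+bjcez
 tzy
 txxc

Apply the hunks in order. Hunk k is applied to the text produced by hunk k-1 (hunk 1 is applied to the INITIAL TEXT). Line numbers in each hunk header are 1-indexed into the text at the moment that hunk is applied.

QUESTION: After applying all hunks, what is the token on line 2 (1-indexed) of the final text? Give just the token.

Hunk 1: at line 3 remove [hqegn,fyrl,xtdk] add [fgri,dwdq] -> 7 lines: ldn amxie rfhw fgri dwdq kkxj txxc
Hunk 2: at line 1 remove [rfhw,fgri] add [rcqin,cbmwq] -> 7 lines: ldn amxie rcqin cbmwq dwdq kkxj txxc
Hunk 3: at line 5 remove [kkxj] add [eruv,tzy] -> 8 lines: ldn amxie rcqin cbmwq dwdq eruv tzy txxc
Hunk 4: at line 1 remove [amxie,rcqin,cbmwq] add [owx,tecnn,flxm] -> 8 lines: ldn owx tecnn flxm dwdq eruv tzy txxc
Hunk 5: at line 2 remove [tecnn,flxm,dwdq] add [gckr] -> 6 lines: ldn owx gckr eruv tzy txxc
Hunk 6: at line 1 remove [gckr,eruv] add [gex,bjcez] -> 6 lines: ldn owx gex bjcez tzy txxc
Final line 2: owx

Answer: owx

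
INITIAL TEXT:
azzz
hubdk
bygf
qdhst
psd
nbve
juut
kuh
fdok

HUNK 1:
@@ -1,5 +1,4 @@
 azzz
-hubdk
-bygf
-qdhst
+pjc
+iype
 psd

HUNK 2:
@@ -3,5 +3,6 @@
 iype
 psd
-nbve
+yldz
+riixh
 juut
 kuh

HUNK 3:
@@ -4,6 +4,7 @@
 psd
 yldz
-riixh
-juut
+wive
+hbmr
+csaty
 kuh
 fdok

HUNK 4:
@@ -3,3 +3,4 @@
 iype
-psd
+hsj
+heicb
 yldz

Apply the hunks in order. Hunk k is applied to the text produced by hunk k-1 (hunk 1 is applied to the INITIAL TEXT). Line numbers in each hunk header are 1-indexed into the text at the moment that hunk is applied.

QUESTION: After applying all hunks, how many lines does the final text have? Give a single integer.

Hunk 1: at line 1 remove [hubdk,bygf,qdhst] add [pjc,iype] -> 8 lines: azzz pjc iype psd nbve juut kuh fdok
Hunk 2: at line 3 remove [nbve] add [yldz,riixh] -> 9 lines: azzz pjc iype psd yldz riixh juut kuh fdok
Hunk 3: at line 4 remove [riixh,juut] add [wive,hbmr,csaty] -> 10 lines: azzz pjc iype psd yldz wive hbmr csaty kuh fdok
Hunk 4: at line 3 remove [psd] add [hsj,heicb] -> 11 lines: azzz pjc iype hsj heicb yldz wive hbmr csaty kuh fdok
Final line count: 11

Answer: 11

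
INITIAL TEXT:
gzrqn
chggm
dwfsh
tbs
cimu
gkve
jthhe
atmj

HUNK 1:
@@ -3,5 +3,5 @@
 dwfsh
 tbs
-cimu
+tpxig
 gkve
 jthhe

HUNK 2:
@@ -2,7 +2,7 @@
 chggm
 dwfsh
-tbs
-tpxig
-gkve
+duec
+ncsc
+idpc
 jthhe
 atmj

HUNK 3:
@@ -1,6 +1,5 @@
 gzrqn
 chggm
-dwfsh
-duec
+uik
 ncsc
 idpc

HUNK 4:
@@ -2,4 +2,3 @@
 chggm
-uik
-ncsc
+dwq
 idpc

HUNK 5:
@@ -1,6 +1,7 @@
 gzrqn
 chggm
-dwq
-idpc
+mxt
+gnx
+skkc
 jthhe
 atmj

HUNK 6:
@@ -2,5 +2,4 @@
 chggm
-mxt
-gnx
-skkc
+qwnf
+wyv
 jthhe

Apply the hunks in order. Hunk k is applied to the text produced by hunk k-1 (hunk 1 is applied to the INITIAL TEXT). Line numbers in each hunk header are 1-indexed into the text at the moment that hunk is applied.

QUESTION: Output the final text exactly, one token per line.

Hunk 1: at line 3 remove [cimu] add [tpxig] -> 8 lines: gzrqn chggm dwfsh tbs tpxig gkve jthhe atmj
Hunk 2: at line 2 remove [tbs,tpxig,gkve] add [duec,ncsc,idpc] -> 8 lines: gzrqn chggm dwfsh duec ncsc idpc jthhe atmj
Hunk 3: at line 1 remove [dwfsh,duec] add [uik] -> 7 lines: gzrqn chggm uik ncsc idpc jthhe atmj
Hunk 4: at line 2 remove [uik,ncsc] add [dwq] -> 6 lines: gzrqn chggm dwq idpc jthhe atmj
Hunk 5: at line 1 remove [dwq,idpc] add [mxt,gnx,skkc] -> 7 lines: gzrqn chggm mxt gnx skkc jthhe atmj
Hunk 6: at line 2 remove [mxt,gnx,skkc] add [qwnf,wyv] -> 6 lines: gzrqn chggm qwnf wyv jthhe atmj

Answer: gzrqn
chggm
qwnf
wyv
jthhe
atmj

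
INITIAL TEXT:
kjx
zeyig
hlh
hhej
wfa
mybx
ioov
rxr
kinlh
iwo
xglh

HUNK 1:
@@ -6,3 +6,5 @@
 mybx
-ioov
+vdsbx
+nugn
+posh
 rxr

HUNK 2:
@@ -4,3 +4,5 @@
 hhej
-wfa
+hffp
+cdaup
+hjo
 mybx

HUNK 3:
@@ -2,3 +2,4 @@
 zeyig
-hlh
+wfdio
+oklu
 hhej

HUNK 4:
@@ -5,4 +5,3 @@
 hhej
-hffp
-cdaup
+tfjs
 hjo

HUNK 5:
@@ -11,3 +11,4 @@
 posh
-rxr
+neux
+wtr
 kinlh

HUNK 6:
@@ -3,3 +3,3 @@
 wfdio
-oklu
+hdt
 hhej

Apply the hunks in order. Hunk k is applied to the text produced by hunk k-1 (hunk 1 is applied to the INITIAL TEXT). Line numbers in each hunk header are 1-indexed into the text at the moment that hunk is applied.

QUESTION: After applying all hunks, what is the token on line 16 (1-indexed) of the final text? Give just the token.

Hunk 1: at line 6 remove [ioov] add [vdsbx,nugn,posh] -> 13 lines: kjx zeyig hlh hhej wfa mybx vdsbx nugn posh rxr kinlh iwo xglh
Hunk 2: at line 4 remove [wfa] add [hffp,cdaup,hjo] -> 15 lines: kjx zeyig hlh hhej hffp cdaup hjo mybx vdsbx nugn posh rxr kinlh iwo xglh
Hunk 3: at line 2 remove [hlh] add [wfdio,oklu] -> 16 lines: kjx zeyig wfdio oklu hhej hffp cdaup hjo mybx vdsbx nugn posh rxr kinlh iwo xglh
Hunk 4: at line 5 remove [hffp,cdaup] add [tfjs] -> 15 lines: kjx zeyig wfdio oklu hhej tfjs hjo mybx vdsbx nugn posh rxr kinlh iwo xglh
Hunk 5: at line 11 remove [rxr] add [neux,wtr] -> 16 lines: kjx zeyig wfdio oklu hhej tfjs hjo mybx vdsbx nugn posh neux wtr kinlh iwo xglh
Hunk 6: at line 3 remove [oklu] add [hdt] -> 16 lines: kjx zeyig wfdio hdt hhej tfjs hjo mybx vdsbx nugn posh neux wtr kinlh iwo xglh
Final line 16: xglh

Answer: xglh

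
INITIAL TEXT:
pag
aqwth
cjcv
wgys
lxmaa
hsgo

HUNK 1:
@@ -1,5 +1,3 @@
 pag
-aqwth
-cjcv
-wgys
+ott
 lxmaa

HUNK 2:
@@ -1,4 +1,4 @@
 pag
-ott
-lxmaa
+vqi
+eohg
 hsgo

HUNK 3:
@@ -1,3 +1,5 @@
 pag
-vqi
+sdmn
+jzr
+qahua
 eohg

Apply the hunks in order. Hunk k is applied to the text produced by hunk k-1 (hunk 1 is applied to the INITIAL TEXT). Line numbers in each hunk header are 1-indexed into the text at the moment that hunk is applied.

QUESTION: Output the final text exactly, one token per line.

Answer: pag
sdmn
jzr
qahua
eohg
hsgo

Derivation:
Hunk 1: at line 1 remove [aqwth,cjcv,wgys] add [ott] -> 4 lines: pag ott lxmaa hsgo
Hunk 2: at line 1 remove [ott,lxmaa] add [vqi,eohg] -> 4 lines: pag vqi eohg hsgo
Hunk 3: at line 1 remove [vqi] add [sdmn,jzr,qahua] -> 6 lines: pag sdmn jzr qahua eohg hsgo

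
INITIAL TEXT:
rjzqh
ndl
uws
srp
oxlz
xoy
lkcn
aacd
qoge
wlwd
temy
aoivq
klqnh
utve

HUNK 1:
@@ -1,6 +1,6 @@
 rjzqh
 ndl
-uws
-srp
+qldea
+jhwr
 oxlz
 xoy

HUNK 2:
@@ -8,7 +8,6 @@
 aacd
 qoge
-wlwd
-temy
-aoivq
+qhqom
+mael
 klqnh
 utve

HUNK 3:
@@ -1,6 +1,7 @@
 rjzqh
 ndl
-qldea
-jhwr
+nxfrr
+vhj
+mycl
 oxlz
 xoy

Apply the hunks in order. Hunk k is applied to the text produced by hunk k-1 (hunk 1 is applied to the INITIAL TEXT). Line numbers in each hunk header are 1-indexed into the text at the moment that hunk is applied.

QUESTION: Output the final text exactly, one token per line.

Answer: rjzqh
ndl
nxfrr
vhj
mycl
oxlz
xoy
lkcn
aacd
qoge
qhqom
mael
klqnh
utve

Derivation:
Hunk 1: at line 1 remove [uws,srp] add [qldea,jhwr] -> 14 lines: rjzqh ndl qldea jhwr oxlz xoy lkcn aacd qoge wlwd temy aoivq klqnh utve
Hunk 2: at line 8 remove [wlwd,temy,aoivq] add [qhqom,mael] -> 13 lines: rjzqh ndl qldea jhwr oxlz xoy lkcn aacd qoge qhqom mael klqnh utve
Hunk 3: at line 1 remove [qldea,jhwr] add [nxfrr,vhj,mycl] -> 14 lines: rjzqh ndl nxfrr vhj mycl oxlz xoy lkcn aacd qoge qhqom mael klqnh utve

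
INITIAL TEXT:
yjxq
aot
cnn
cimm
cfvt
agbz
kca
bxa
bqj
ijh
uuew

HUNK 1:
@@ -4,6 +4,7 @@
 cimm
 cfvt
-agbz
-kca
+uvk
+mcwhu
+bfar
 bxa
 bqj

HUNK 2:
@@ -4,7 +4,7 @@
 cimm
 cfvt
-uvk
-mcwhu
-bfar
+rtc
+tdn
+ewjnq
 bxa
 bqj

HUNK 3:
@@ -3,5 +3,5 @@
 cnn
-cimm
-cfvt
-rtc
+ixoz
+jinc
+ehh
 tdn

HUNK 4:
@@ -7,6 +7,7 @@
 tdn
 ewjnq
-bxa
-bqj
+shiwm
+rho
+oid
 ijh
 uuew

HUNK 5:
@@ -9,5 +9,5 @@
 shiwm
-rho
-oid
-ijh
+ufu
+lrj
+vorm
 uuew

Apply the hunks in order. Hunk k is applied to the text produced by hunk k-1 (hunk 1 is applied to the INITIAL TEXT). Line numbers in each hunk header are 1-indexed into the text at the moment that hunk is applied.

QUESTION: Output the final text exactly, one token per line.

Hunk 1: at line 4 remove [agbz,kca] add [uvk,mcwhu,bfar] -> 12 lines: yjxq aot cnn cimm cfvt uvk mcwhu bfar bxa bqj ijh uuew
Hunk 2: at line 4 remove [uvk,mcwhu,bfar] add [rtc,tdn,ewjnq] -> 12 lines: yjxq aot cnn cimm cfvt rtc tdn ewjnq bxa bqj ijh uuew
Hunk 3: at line 3 remove [cimm,cfvt,rtc] add [ixoz,jinc,ehh] -> 12 lines: yjxq aot cnn ixoz jinc ehh tdn ewjnq bxa bqj ijh uuew
Hunk 4: at line 7 remove [bxa,bqj] add [shiwm,rho,oid] -> 13 lines: yjxq aot cnn ixoz jinc ehh tdn ewjnq shiwm rho oid ijh uuew
Hunk 5: at line 9 remove [rho,oid,ijh] add [ufu,lrj,vorm] -> 13 lines: yjxq aot cnn ixoz jinc ehh tdn ewjnq shiwm ufu lrj vorm uuew

Answer: yjxq
aot
cnn
ixoz
jinc
ehh
tdn
ewjnq
shiwm
ufu
lrj
vorm
uuew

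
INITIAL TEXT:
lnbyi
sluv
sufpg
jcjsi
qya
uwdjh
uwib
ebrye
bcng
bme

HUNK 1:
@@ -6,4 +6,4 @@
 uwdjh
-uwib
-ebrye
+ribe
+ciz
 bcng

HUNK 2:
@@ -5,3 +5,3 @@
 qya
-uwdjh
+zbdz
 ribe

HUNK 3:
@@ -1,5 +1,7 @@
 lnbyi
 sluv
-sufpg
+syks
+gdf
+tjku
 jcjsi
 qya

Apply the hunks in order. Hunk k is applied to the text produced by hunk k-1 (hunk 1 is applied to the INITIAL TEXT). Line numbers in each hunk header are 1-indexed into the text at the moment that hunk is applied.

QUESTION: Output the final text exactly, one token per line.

Hunk 1: at line 6 remove [uwib,ebrye] add [ribe,ciz] -> 10 lines: lnbyi sluv sufpg jcjsi qya uwdjh ribe ciz bcng bme
Hunk 2: at line 5 remove [uwdjh] add [zbdz] -> 10 lines: lnbyi sluv sufpg jcjsi qya zbdz ribe ciz bcng bme
Hunk 3: at line 1 remove [sufpg] add [syks,gdf,tjku] -> 12 lines: lnbyi sluv syks gdf tjku jcjsi qya zbdz ribe ciz bcng bme

Answer: lnbyi
sluv
syks
gdf
tjku
jcjsi
qya
zbdz
ribe
ciz
bcng
bme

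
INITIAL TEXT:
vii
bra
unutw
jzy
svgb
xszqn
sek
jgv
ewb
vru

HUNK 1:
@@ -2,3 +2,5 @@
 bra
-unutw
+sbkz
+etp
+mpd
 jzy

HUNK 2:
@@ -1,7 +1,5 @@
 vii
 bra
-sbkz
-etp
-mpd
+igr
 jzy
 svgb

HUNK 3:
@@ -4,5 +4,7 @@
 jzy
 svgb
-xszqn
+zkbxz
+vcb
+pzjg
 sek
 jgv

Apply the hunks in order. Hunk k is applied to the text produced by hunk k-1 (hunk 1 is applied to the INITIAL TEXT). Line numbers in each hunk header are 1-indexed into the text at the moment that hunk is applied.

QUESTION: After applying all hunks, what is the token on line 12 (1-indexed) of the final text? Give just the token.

Hunk 1: at line 2 remove [unutw] add [sbkz,etp,mpd] -> 12 lines: vii bra sbkz etp mpd jzy svgb xszqn sek jgv ewb vru
Hunk 2: at line 1 remove [sbkz,etp,mpd] add [igr] -> 10 lines: vii bra igr jzy svgb xszqn sek jgv ewb vru
Hunk 3: at line 4 remove [xszqn] add [zkbxz,vcb,pzjg] -> 12 lines: vii bra igr jzy svgb zkbxz vcb pzjg sek jgv ewb vru
Final line 12: vru

Answer: vru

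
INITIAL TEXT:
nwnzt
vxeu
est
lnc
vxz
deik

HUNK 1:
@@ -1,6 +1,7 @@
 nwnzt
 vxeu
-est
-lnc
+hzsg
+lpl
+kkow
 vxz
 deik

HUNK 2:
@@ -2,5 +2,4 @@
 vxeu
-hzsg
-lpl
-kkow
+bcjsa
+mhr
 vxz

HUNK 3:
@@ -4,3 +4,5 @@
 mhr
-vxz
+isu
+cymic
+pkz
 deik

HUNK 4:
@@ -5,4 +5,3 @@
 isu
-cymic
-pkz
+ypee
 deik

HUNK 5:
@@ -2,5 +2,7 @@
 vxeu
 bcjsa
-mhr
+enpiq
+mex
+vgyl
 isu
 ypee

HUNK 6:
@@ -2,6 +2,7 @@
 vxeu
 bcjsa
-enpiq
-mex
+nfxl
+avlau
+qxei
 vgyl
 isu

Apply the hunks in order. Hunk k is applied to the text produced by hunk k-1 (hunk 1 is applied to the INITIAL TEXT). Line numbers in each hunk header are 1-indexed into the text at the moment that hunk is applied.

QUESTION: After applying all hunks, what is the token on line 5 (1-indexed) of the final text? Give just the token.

Answer: avlau

Derivation:
Hunk 1: at line 1 remove [est,lnc] add [hzsg,lpl,kkow] -> 7 lines: nwnzt vxeu hzsg lpl kkow vxz deik
Hunk 2: at line 2 remove [hzsg,lpl,kkow] add [bcjsa,mhr] -> 6 lines: nwnzt vxeu bcjsa mhr vxz deik
Hunk 3: at line 4 remove [vxz] add [isu,cymic,pkz] -> 8 lines: nwnzt vxeu bcjsa mhr isu cymic pkz deik
Hunk 4: at line 5 remove [cymic,pkz] add [ypee] -> 7 lines: nwnzt vxeu bcjsa mhr isu ypee deik
Hunk 5: at line 2 remove [mhr] add [enpiq,mex,vgyl] -> 9 lines: nwnzt vxeu bcjsa enpiq mex vgyl isu ypee deik
Hunk 6: at line 2 remove [enpiq,mex] add [nfxl,avlau,qxei] -> 10 lines: nwnzt vxeu bcjsa nfxl avlau qxei vgyl isu ypee deik
Final line 5: avlau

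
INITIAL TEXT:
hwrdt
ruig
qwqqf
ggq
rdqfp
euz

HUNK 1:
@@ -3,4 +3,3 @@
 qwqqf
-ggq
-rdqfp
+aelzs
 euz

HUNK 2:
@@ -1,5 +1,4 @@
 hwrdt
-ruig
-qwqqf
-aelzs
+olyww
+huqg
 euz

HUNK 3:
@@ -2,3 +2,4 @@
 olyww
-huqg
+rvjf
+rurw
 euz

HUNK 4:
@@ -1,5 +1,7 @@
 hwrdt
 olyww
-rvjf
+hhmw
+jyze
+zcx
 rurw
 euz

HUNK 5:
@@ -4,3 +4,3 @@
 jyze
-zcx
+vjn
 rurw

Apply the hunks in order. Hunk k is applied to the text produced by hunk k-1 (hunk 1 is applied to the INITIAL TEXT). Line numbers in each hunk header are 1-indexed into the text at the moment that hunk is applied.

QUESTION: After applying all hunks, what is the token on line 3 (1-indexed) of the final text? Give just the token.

Answer: hhmw

Derivation:
Hunk 1: at line 3 remove [ggq,rdqfp] add [aelzs] -> 5 lines: hwrdt ruig qwqqf aelzs euz
Hunk 2: at line 1 remove [ruig,qwqqf,aelzs] add [olyww,huqg] -> 4 lines: hwrdt olyww huqg euz
Hunk 3: at line 2 remove [huqg] add [rvjf,rurw] -> 5 lines: hwrdt olyww rvjf rurw euz
Hunk 4: at line 1 remove [rvjf] add [hhmw,jyze,zcx] -> 7 lines: hwrdt olyww hhmw jyze zcx rurw euz
Hunk 5: at line 4 remove [zcx] add [vjn] -> 7 lines: hwrdt olyww hhmw jyze vjn rurw euz
Final line 3: hhmw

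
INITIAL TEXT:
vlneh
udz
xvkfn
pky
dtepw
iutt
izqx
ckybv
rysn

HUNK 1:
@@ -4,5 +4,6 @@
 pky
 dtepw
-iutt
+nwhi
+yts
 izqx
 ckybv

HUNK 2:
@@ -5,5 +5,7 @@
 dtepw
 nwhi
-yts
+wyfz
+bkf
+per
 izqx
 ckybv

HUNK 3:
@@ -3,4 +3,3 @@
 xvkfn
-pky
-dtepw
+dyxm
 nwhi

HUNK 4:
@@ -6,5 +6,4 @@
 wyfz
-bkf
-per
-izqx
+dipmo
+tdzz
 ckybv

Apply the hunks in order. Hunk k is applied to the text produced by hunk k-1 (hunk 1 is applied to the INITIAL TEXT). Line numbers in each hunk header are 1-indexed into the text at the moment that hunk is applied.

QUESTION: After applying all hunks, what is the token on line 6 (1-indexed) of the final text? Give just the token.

Hunk 1: at line 4 remove [iutt] add [nwhi,yts] -> 10 lines: vlneh udz xvkfn pky dtepw nwhi yts izqx ckybv rysn
Hunk 2: at line 5 remove [yts] add [wyfz,bkf,per] -> 12 lines: vlneh udz xvkfn pky dtepw nwhi wyfz bkf per izqx ckybv rysn
Hunk 3: at line 3 remove [pky,dtepw] add [dyxm] -> 11 lines: vlneh udz xvkfn dyxm nwhi wyfz bkf per izqx ckybv rysn
Hunk 4: at line 6 remove [bkf,per,izqx] add [dipmo,tdzz] -> 10 lines: vlneh udz xvkfn dyxm nwhi wyfz dipmo tdzz ckybv rysn
Final line 6: wyfz

Answer: wyfz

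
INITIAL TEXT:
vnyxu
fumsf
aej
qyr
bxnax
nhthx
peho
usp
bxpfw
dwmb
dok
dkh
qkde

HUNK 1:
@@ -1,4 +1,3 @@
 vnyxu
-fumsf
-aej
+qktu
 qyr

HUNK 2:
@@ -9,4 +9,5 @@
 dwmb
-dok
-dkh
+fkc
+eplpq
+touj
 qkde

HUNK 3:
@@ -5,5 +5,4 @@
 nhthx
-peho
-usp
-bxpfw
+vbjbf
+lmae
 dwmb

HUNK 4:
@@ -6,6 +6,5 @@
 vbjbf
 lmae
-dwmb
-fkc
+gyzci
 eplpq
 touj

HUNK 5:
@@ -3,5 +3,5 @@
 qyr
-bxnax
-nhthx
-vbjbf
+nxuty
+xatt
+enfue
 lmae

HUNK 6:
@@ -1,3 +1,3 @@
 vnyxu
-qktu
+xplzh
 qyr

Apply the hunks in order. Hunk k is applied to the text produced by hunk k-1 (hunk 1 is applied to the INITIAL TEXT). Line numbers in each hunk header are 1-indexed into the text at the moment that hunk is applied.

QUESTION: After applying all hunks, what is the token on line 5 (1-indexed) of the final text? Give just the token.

Hunk 1: at line 1 remove [fumsf,aej] add [qktu] -> 12 lines: vnyxu qktu qyr bxnax nhthx peho usp bxpfw dwmb dok dkh qkde
Hunk 2: at line 9 remove [dok,dkh] add [fkc,eplpq,touj] -> 13 lines: vnyxu qktu qyr bxnax nhthx peho usp bxpfw dwmb fkc eplpq touj qkde
Hunk 3: at line 5 remove [peho,usp,bxpfw] add [vbjbf,lmae] -> 12 lines: vnyxu qktu qyr bxnax nhthx vbjbf lmae dwmb fkc eplpq touj qkde
Hunk 4: at line 6 remove [dwmb,fkc] add [gyzci] -> 11 lines: vnyxu qktu qyr bxnax nhthx vbjbf lmae gyzci eplpq touj qkde
Hunk 5: at line 3 remove [bxnax,nhthx,vbjbf] add [nxuty,xatt,enfue] -> 11 lines: vnyxu qktu qyr nxuty xatt enfue lmae gyzci eplpq touj qkde
Hunk 6: at line 1 remove [qktu] add [xplzh] -> 11 lines: vnyxu xplzh qyr nxuty xatt enfue lmae gyzci eplpq touj qkde
Final line 5: xatt

Answer: xatt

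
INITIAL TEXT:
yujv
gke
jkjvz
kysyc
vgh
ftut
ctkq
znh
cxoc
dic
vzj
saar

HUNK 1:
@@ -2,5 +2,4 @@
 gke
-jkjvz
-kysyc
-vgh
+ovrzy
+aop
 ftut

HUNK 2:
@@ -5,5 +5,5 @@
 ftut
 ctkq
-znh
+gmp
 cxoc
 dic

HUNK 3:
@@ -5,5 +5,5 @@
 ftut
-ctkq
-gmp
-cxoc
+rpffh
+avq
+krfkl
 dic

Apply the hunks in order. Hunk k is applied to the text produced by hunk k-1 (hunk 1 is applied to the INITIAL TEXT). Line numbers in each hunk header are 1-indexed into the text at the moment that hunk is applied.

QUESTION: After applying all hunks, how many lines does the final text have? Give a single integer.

Answer: 11

Derivation:
Hunk 1: at line 2 remove [jkjvz,kysyc,vgh] add [ovrzy,aop] -> 11 lines: yujv gke ovrzy aop ftut ctkq znh cxoc dic vzj saar
Hunk 2: at line 5 remove [znh] add [gmp] -> 11 lines: yujv gke ovrzy aop ftut ctkq gmp cxoc dic vzj saar
Hunk 3: at line 5 remove [ctkq,gmp,cxoc] add [rpffh,avq,krfkl] -> 11 lines: yujv gke ovrzy aop ftut rpffh avq krfkl dic vzj saar
Final line count: 11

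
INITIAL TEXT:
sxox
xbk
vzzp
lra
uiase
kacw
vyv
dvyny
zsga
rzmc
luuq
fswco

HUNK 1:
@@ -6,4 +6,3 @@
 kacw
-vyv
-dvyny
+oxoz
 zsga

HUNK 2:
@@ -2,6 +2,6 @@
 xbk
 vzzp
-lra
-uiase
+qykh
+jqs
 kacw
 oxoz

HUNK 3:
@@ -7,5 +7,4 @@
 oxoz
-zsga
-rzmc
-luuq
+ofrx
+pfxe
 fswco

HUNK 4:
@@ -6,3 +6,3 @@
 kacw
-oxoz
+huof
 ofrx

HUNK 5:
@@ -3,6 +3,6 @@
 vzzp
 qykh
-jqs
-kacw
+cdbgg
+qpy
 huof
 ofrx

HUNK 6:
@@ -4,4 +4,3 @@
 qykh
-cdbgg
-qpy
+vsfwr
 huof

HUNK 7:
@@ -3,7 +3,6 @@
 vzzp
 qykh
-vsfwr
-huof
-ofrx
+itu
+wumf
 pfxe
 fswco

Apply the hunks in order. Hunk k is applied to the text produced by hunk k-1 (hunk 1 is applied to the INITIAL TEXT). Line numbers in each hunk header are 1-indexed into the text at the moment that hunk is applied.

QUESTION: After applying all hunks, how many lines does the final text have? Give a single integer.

Hunk 1: at line 6 remove [vyv,dvyny] add [oxoz] -> 11 lines: sxox xbk vzzp lra uiase kacw oxoz zsga rzmc luuq fswco
Hunk 2: at line 2 remove [lra,uiase] add [qykh,jqs] -> 11 lines: sxox xbk vzzp qykh jqs kacw oxoz zsga rzmc luuq fswco
Hunk 3: at line 7 remove [zsga,rzmc,luuq] add [ofrx,pfxe] -> 10 lines: sxox xbk vzzp qykh jqs kacw oxoz ofrx pfxe fswco
Hunk 4: at line 6 remove [oxoz] add [huof] -> 10 lines: sxox xbk vzzp qykh jqs kacw huof ofrx pfxe fswco
Hunk 5: at line 3 remove [jqs,kacw] add [cdbgg,qpy] -> 10 lines: sxox xbk vzzp qykh cdbgg qpy huof ofrx pfxe fswco
Hunk 6: at line 4 remove [cdbgg,qpy] add [vsfwr] -> 9 lines: sxox xbk vzzp qykh vsfwr huof ofrx pfxe fswco
Hunk 7: at line 3 remove [vsfwr,huof,ofrx] add [itu,wumf] -> 8 lines: sxox xbk vzzp qykh itu wumf pfxe fswco
Final line count: 8

Answer: 8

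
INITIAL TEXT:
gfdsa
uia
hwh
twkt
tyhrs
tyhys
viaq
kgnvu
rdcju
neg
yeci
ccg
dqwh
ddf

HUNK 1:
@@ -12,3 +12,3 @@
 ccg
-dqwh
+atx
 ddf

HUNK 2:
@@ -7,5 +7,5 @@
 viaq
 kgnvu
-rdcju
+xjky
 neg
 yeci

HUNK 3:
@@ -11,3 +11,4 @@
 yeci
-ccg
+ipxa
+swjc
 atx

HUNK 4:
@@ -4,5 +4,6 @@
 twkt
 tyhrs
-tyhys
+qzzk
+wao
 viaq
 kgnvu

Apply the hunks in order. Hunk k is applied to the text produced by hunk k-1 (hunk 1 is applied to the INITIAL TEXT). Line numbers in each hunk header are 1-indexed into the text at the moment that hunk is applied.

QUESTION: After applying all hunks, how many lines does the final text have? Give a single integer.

Hunk 1: at line 12 remove [dqwh] add [atx] -> 14 lines: gfdsa uia hwh twkt tyhrs tyhys viaq kgnvu rdcju neg yeci ccg atx ddf
Hunk 2: at line 7 remove [rdcju] add [xjky] -> 14 lines: gfdsa uia hwh twkt tyhrs tyhys viaq kgnvu xjky neg yeci ccg atx ddf
Hunk 3: at line 11 remove [ccg] add [ipxa,swjc] -> 15 lines: gfdsa uia hwh twkt tyhrs tyhys viaq kgnvu xjky neg yeci ipxa swjc atx ddf
Hunk 4: at line 4 remove [tyhys] add [qzzk,wao] -> 16 lines: gfdsa uia hwh twkt tyhrs qzzk wao viaq kgnvu xjky neg yeci ipxa swjc atx ddf
Final line count: 16

Answer: 16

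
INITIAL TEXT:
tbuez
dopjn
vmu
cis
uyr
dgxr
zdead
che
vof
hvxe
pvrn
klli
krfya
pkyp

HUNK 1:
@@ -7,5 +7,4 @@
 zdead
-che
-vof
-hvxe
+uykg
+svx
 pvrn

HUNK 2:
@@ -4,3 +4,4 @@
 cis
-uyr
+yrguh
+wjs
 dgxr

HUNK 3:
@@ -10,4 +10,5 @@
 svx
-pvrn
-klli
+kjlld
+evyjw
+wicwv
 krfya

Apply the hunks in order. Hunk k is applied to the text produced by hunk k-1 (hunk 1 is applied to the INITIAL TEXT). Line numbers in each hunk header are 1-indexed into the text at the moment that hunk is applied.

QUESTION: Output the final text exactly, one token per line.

Hunk 1: at line 7 remove [che,vof,hvxe] add [uykg,svx] -> 13 lines: tbuez dopjn vmu cis uyr dgxr zdead uykg svx pvrn klli krfya pkyp
Hunk 2: at line 4 remove [uyr] add [yrguh,wjs] -> 14 lines: tbuez dopjn vmu cis yrguh wjs dgxr zdead uykg svx pvrn klli krfya pkyp
Hunk 3: at line 10 remove [pvrn,klli] add [kjlld,evyjw,wicwv] -> 15 lines: tbuez dopjn vmu cis yrguh wjs dgxr zdead uykg svx kjlld evyjw wicwv krfya pkyp

Answer: tbuez
dopjn
vmu
cis
yrguh
wjs
dgxr
zdead
uykg
svx
kjlld
evyjw
wicwv
krfya
pkyp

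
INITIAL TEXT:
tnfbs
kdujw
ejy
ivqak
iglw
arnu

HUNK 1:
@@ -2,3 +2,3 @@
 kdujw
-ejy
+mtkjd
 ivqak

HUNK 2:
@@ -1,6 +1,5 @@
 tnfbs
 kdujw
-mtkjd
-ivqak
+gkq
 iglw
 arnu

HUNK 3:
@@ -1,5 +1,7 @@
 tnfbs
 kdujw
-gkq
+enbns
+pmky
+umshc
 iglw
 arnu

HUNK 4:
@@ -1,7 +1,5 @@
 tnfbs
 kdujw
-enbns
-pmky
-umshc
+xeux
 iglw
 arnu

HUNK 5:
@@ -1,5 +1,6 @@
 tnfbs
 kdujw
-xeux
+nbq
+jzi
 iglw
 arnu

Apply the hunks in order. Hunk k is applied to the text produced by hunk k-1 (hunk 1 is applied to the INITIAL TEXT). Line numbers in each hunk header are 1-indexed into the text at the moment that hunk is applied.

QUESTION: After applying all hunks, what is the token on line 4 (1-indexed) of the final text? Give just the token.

Hunk 1: at line 2 remove [ejy] add [mtkjd] -> 6 lines: tnfbs kdujw mtkjd ivqak iglw arnu
Hunk 2: at line 1 remove [mtkjd,ivqak] add [gkq] -> 5 lines: tnfbs kdujw gkq iglw arnu
Hunk 3: at line 1 remove [gkq] add [enbns,pmky,umshc] -> 7 lines: tnfbs kdujw enbns pmky umshc iglw arnu
Hunk 4: at line 1 remove [enbns,pmky,umshc] add [xeux] -> 5 lines: tnfbs kdujw xeux iglw arnu
Hunk 5: at line 1 remove [xeux] add [nbq,jzi] -> 6 lines: tnfbs kdujw nbq jzi iglw arnu
Final line 4: jzi

Answer: jzi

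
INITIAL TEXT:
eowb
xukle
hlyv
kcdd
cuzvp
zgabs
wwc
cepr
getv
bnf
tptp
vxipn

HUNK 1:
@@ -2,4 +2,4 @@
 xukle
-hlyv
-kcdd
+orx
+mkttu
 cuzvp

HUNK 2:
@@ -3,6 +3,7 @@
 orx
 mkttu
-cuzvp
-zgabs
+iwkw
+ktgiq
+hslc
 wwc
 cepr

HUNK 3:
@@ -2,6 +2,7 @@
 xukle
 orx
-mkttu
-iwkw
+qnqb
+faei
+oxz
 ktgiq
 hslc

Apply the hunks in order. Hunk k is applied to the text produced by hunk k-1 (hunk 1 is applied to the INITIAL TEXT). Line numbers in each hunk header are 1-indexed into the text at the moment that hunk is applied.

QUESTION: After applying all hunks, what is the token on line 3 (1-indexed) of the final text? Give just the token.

Hunk 1: at line 2 remove [hlyv,kcdd] add [orx,mkttu] -> 12 lines: eowb xukle orx mkttu cuzvp zgabs wwc cepr getv bnf tptp vxipn
Hunk 2: at line 3 remove [cuzvp,zgabs] add [iwkw,ktgiq,hslc] -> 13 lines: eowb xukle orx mkttu iwkw ktgiq hslc wwc cepr getv bnf tptp vxipn
Hunk 3: at line 2 remove [mkttu,iwkw] add [qnqb,faei,oxz] -> 14 lines: eowb xukle orx qnqb faei oxz ktgiq hslc wwc cepr getv bnf tptp vxipn
Final line 3: orx

Answer: orx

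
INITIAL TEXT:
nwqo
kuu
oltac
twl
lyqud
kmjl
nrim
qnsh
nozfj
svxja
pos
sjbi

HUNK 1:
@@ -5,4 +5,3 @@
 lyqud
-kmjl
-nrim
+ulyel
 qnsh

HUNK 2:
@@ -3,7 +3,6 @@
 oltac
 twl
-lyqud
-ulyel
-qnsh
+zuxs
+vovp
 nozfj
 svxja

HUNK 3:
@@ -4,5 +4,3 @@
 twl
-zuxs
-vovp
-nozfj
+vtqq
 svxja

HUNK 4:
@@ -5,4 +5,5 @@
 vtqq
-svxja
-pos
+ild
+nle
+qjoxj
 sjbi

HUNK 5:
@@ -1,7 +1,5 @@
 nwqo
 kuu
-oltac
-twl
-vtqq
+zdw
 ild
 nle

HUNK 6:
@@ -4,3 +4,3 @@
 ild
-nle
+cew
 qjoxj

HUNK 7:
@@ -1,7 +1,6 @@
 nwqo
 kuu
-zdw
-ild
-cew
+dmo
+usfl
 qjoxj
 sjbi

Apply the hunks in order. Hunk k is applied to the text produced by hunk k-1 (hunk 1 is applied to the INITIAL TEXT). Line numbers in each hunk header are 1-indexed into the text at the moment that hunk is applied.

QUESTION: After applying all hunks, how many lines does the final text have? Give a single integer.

Hunk 1: at line 5 remove [kmjl,nrim] add [ulyel] -> 11 lines: nwqo kuu oltac twl lyqud ulyel qnsh nozfj svxja pos sjbi
Hunk 2: at line 3 remove [lyqud,ulyel,qnsh] add [zuxs,vovp] -> 10 lines: nwqo kuu oltac twl zuxs vovp nozfj svxja pos sjbi
Hunk 3: at line 4 remove [zuxs,vovp,nozfj] add [vtqq] -> 8 lines: nwqo kuu oltac twl vtqq svxja pos sjbi
Hunk 4: at line 5 remove [svxja,pos] add [ild,nle,qjoxj] -> 9 lines: nwqo kuu oltac twl vtqq ild nle qjoxj sjbi
Hunk 5: at line 1 remove [oltac,twl,vtqq] add [zdw] -> 7 lines: nwqo kuu zdw ild nle qjoxj sjbi
Hunk 6: at line 4 remove [nle] add [cew] -> 7 lines: nwqo kuu zdw ild cew qjoxj sjbi
Hunk 7: at line 1 remove [zdw,ild,cew] add [dmo,usfl] -> 6 lines: nwqo kuu dmo usfl qjoxj sjbi
Final line count: 6

Answer: 6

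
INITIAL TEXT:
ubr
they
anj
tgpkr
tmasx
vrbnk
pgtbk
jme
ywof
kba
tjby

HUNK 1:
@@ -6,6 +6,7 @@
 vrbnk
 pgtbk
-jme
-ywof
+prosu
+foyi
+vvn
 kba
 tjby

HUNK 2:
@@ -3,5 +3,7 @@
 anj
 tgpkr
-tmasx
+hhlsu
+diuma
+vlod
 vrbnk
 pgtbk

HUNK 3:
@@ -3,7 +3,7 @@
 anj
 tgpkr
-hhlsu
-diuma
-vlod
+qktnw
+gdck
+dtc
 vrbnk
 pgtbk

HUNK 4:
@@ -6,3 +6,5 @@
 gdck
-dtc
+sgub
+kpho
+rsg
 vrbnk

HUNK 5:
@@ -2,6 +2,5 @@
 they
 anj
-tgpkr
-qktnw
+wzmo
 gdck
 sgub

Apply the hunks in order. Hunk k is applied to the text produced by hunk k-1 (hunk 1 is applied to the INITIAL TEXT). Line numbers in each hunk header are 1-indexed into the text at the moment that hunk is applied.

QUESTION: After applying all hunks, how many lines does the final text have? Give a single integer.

Answer: 15

Derivation:
Hunk 1: at line 6 remove [jme,ywof] add [prosu,foyi,vvn] -> 12 lines: ubr they anj tgpkr tmasx vrbnk pgtbk prosu foyi vvn kba tjby
Hunk 2: at line 3 remove [tmasx] add [hhlsu,diuma,vlod] -> 14 lines: ubr they anj tgpkr hhlsu diuma vlod vrbnk pgtbk prosu foyi vvn kba tjby
Hunk 3: at line 3 remove [hhlsu,diuma,vlod] add [qktnw,gdck,dtc] -> 14 lines: ubr they anj tgpkr qktnw gdck dtc vrbnk pgtbk prosu foyi vvn kba tjby
Hunk 4: at line 6 remove [dtc] add [sgub,kpho,rsg] -> 16 lines: ubr they anj tgpkr qktnw gdck sgub kpho rsg vrbnk pgtbk prosu foyi vvn kba tjby
Hunk 5: at line 2 remove [tgpkr,qktnw] add [wzmo] -> 15 lines: ubr they anj wzmo gdck sgub kpho rsg vrbnk pgtbk prosu foyi vvn kba tjby
Final line count: 15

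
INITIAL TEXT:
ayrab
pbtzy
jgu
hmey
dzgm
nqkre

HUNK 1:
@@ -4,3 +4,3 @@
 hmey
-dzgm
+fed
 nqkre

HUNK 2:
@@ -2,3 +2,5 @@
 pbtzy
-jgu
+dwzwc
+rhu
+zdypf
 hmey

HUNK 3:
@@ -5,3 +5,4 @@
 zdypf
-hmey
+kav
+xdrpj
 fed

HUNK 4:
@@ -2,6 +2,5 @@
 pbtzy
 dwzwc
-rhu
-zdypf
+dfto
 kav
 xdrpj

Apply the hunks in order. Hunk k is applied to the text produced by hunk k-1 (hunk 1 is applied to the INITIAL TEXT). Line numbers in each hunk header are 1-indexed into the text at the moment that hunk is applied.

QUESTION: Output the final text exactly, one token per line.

Answer: ayrab
pbtzy
dwzwc
dfto
kav
xdrpj
fed
nqkre

Derivation:
Hunk 1: at line 4 remove [dzgm] add [fed] -> 6 lines: ayrab pbtzy jgu hmey fed nqkre
Hunk 2: at line 2 remove [jgu] add [dwzwc,rhu,zdypf] -> 8 lines: ayrab pbtzy dwzwc rhu zdypf hmey fed nqkre
Hunk 3: at line 5 remove [hmey] add [kav,xdrpj] -> 9 lines: ayrab pbtzy dwzwc rhu zdypf kav xdrpj fed nqkre
Hunk 4: at line 2 remove [rhu,zdypf] add [dfto] -> 8 lines: ayrab pbtzy dwzwc dfto kav xdrpj fed nqkre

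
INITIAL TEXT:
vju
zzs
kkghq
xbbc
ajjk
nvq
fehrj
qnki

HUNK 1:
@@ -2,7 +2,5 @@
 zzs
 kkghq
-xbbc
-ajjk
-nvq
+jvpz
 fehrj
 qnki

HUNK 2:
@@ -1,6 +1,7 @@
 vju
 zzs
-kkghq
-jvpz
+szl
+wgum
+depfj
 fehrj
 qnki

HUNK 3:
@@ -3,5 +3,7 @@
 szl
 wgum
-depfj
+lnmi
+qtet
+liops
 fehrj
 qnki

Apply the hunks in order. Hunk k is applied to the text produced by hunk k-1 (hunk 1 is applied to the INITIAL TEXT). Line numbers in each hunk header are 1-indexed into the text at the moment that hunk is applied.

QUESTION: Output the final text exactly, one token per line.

Answer: vju
zzs
szl
wgum
lnmi
qtet
liops
fehrj
qnki

Derivation:
Hunk 1: at line 2 remove [xbbc,ajjk,nvq] add [jvpz] -> 6 lines: vju zzs kkghq jvpz fehrj qnki
Hunk 2: at line 1 remove [kkghq,jvpz] add [szl,wgum,depfj] -> 7 lines: vju zzs szl wgum depfj fehrj qnki
Hunk 3: at line 3 remove [depfj] add [lnmi,qtet,liops] -> 9 lines: vju zzs szl wgum lnmi qtet liops fehrj qnki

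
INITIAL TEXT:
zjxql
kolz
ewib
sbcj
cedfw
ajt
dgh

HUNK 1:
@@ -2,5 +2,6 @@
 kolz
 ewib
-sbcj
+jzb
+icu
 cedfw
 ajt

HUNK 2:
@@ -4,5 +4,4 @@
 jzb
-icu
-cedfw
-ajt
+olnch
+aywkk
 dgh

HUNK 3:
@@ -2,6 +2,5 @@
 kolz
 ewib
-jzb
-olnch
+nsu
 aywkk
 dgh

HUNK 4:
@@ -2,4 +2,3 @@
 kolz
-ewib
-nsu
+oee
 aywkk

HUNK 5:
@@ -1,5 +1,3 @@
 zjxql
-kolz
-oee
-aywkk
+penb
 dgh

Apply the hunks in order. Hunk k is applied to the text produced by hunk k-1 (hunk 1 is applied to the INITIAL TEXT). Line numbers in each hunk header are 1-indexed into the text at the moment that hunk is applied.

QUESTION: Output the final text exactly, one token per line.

Answer: zjxql
penb
dgh

Derivation:
Hunk 1: at line 2 remove [sbcj] add [jzb,icu] -> 8 lines: zjxql kolz ewib jzb icu cedfw ajt dgh
Hunk 2: at line 4 remove [icu,cedfw,ajt] add [olnch,aywkk] -> 7 lines: zjxql kolz ewib jzb olnch aywkk dgh
Hunk 3: at line 2 remove [jzb,olnch] add [nsu] -> 6 lines: zjxql kolz ewib nsu aywkk dgh
Hunk 4: at line 2 remove [ewib,nsu] add [oee] -> 5 lines: zjxql kolz oee aywkk dgh
Hunk 5: at line 1 remove [kolz,oee,aywkk] add [penb] -> 3 lines: zjxql penb dgh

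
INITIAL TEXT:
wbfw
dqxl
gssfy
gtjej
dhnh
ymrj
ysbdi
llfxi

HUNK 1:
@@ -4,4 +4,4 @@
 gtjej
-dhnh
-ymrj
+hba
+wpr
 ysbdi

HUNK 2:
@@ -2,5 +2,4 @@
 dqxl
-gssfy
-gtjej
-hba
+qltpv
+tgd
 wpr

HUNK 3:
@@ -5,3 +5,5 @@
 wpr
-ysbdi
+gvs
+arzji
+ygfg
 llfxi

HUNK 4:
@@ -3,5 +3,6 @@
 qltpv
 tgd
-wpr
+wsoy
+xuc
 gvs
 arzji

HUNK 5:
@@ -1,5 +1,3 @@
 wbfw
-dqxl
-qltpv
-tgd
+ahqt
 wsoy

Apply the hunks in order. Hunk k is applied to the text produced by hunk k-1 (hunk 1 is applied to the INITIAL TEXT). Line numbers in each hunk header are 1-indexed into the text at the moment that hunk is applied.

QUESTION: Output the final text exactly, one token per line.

Hunk 1: at line 4 remove [dhnh,ymrj] add [hba,wpr] -> 8 lines: wbfw dqxl gssfy gtjej hba wpr ysbdi llfxi
Hunk 2: at line 2 remove [gssfy,gtjej,hba] add [qltpv,tgd] -> 7 lines: wbfw dqxl qltpv tgd wpr ysbdi llfxi
Hunk 3: at line 5 remove [ysbdi] add [gvs,arzji,ygfg] -> 9 lines: wbfw dqxl qltpv tgd wpr gvs arzji ygfg llfxi
Hunk 4: at line 3 remove [wpr] add [wsoy,xuc] -> 10 lines: wbfw dqxl qltpv tgd wsoy xuc gvs arzji ygfg llfxi
Hunk 5: at line 1 remove [dqxl,qltpv,tgd] add [ahqt] -> 8 lines: wbfw ahqt wsoy xuc gvs arzji ygfg llfxi

Answer: wbfw
ahqt
wsoy
xuc
gvs
arzji
ygfg
llfxi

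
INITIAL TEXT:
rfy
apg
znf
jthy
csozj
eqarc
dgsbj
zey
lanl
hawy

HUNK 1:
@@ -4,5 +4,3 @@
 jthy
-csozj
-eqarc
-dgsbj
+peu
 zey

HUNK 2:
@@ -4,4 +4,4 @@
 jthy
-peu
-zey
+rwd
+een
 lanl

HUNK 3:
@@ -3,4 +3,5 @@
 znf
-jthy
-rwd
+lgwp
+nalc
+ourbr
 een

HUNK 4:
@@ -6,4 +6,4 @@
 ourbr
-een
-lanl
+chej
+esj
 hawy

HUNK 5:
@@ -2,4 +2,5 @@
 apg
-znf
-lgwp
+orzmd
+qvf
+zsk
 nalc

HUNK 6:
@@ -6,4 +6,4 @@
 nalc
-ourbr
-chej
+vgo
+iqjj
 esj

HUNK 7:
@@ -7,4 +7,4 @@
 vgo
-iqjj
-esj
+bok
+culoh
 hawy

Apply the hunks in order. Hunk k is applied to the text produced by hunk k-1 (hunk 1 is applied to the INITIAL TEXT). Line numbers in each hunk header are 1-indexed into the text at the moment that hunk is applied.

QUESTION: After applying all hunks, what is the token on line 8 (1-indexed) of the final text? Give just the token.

Answer: bok

Derivation:
Hunk 1: at line 4 remove [csozj,eqarc,dgsbj] add [peu] -> 8 lines: rfy apg znf jthy peu zey lanl hawy
Hunk 2: at line 4 remove [peu,zey] add [rwd,een] -> 8 lines: rfy apg znf jthy rwd een lanl hawy
Hunk 3: at line 3 remove [jthy,rwd] add [lgwp,nalc,ourbr] -> 9 lines: rfy apg znf lgwp nalc ourbr een lanl hawy
Hunk 4: at line 6 remove [een,lanl] add [chej,esj] -> 9 lines: rfy apg znf lgwp nalc ourbr chej esj hawy
Hunk 5: at line 2 remove [znf,lgwp] add [orzmd,qvf,zsk] -> 10 lines: rfy apg orzmd qvf zsk nalc ourbr chej esj hawy
Hunk 6: at line 6 remove [ourbr,chej] add [vgo,iqjj] -> 10 lines: rfy apg orzmd qvf zsk nalc vgo iqjj esj hawy
Hunk 7: at line 7 remove [iqjj,esj] add [bok,culoh] -> 10 lines: rfy apg orzmd qvf zsk nalc vgo bok culoh hawy
Final line 8: bok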